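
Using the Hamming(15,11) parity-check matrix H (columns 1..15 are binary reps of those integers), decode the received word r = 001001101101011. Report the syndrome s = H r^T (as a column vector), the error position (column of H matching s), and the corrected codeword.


s = (1, 1, 0, 0)^T, error position = 12, corrected codeword c = 001001101100011

Compute s = H r^T mod 2 one row at a time:
  s_1 = 0 + 1 + 1 + 0 + 1 + 0 + 1 + 1 = 5 ≡ 1 (mod 2).
  s_2 = 0 + 0 + 1 + 1 + 1 + 0 + 1 + 1 = 5 ≡ 1 (mod 2).
  s_3 = 0 + 1 + 1 + 1 + 1 + 0 + 1 + 1 = 6 ≡ 0 (mod 2).
  s_4 = 0 + 1 + 0 + 1 + 1 + 0 + 0 + 1 = 4 ≡ 0 (mod 2).
s = (1, 1, 0, 0)^T — this equals column 12 of H (binary 1100), so error is at position 12.
Correct: flip bit 12 of r = 001001101101011 to get c = 001001101100011.


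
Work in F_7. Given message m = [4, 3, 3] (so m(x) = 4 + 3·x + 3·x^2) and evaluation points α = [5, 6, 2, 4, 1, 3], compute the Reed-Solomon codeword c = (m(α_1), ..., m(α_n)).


c = [3, 4, 1, 1, 3, 5]

Message polynomial: m(x) = 4 + 3·x + 3·x^2 (mod 7).
For each evaluation point α_i, compute m(α_i) mod 7:
  α_1 = 5: Horner steps 3 → 4 → 3, so m(5) = 3.
  α_2 = 6: Horner steps 3 → 0 → 4, so m(6) = 4.
  α_3 = 2: Horner steps 3 → 2 → 1, so m(2) = 1.
  α_4 = 4: Horner steps 3 → 1 → 1, so m(4) = 1.
  α_5 = 1: Horner steps 3 → 6 → 3, so m(1) = 3.
  α_6 = 3: Horner steps 3 → 5 → 5, so m(3) = 5.
Codeword c = [3, 4, 1, 1, 3, 5] ∈ F_7^6.


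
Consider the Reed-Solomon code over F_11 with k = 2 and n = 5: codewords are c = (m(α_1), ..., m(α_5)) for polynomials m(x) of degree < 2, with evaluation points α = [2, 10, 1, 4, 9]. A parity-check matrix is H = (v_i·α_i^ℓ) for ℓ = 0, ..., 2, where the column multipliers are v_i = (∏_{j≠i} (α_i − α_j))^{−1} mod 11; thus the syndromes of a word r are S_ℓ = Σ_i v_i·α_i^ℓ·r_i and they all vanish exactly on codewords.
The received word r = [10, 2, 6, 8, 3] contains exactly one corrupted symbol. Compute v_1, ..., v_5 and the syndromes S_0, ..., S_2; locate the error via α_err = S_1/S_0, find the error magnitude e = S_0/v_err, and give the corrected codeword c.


S = (4, 4, 4), error at position 3, error magnitude e = 6, c = [10, 2, 0, 8, 3].

Step 1: column multipliers v_i = (∏_{j≠i}(α_i − α_j))^{−1} mod 11.
  i = 1 (α = 2): (2−10)(2−1)(2−4)(2−9) = (−8)·1·(−2)·(−7) = −112 ≡ 9, so v_1 = 9^{−1} = 5 (mod 11).
  i = 2 (α = 10): (10−2)(10−1)(10−4)(10−9) = 8·9·6·1 = 432 ≡ 3, so v_2 = 3^{−1} = 4 (mod 11).
  i = 3 (α = 1): (1−2)(1−10)(1−4)(1−9) = (−1)·(−9)·(−3)·(−8) = 216 ≡ 7, so v_3 = 7^{−1} = 8 (mod 11).
  i = 4 (α = 4): (4−2)(4−10)(4−1)(4−9) = 2·(−6)·3·(−5) = 180 ≡ 4, so v_4 = 4^{−1} = 3 (mod 11).
  i = 5 (α = 9): (9−2)(9−10)(9−1)(9−4) = 7·(−1)·8·5 = −280 ≡ 6, so v_5 = 6^{−1} = 2 (mod 11).
  v = [5, 4, 8, 3, 2].
Step 2: syndromes of r = [10, 2, 6, 8, 3] (all sums mod 11).
  S_0 = Σ v_i r_i = 5·10 + 4·2 + 8·6 + 3·8 + 2·3 = 136 ≡ 4.
  S_1 = Σ v_i α_i r_i = 5·2·10 + 4·10·2 + 8·1·6 + 3·4·8 + 2·9·3 = 378 ≡ 4.
  α_i^2 mod 11 = [4, 1, 1, 5, 4].
  S_2 = Σ v_i α_i^2 r_i = 5·4·10 + 4·1·2 + 8·1·6 + 3·5·8 + 2·4·3 = 400 ≡ 4.
  S = (4, 4, 4) ≠ 0, so r is not a codeword (an error is present).
Step 3: locate the error. For a single error e at position i, S_ℓ = v_i·e·α_i^ℓ, so α_err = S_1/S_0.
  S_0^{−1} = 4^{−1} = 3 (mod 11), so α_err = 4·3 = 12 ≡ 1 = α_3. Error position i = 3.
  Consistency check: S_2/S_1 = 4·3 = 12 ≡ 1 = α_err ✓ (single-error assumption holds).
Step 4: error magnitude e = S_0/v_3 = S_0·∏_{j≠3}(α_3 − α_j) = 4·7 = 28 ≡ 6 (mod 11).
Step 5: correct position 3: c_3 = r_3 − e = 6 − 6 ≡ 0 (mod 11). Hence c = [10, 2, 0, 8, 3].
  Check: interpolating c through the α_i gives m(x) = 1 + 10·x (degree < 2) with m(α_i) = c_i for every i, so c is indeed a codeword.


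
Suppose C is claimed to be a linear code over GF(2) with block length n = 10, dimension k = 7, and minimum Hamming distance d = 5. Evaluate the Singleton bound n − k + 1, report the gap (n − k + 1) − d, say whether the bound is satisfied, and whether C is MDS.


Singleton RHS = n − k + 1 = 4, slack = -1, bound violated (no such code; not MDS).

Singleton bound: d ≤ n − k + 1.
Here n = 10, k = 7, so n − k + 1 = 4.
Given d = 5, check d ≤ 4: NO.
Slack = (n − k + 1) − d = -1.
The slack is negative: d = 5 exceeds n − k + 1 = 4 by 1, so the Singleton bound is violated and no linear [10, 7, 5]_2 code can exist. In particular it is not MDS (MDS requires d = n − k + 1 exactly).
Description: the claimed parameters are [10, 7, 5]_2; such a code would be impossible (violates the Singleton bound).


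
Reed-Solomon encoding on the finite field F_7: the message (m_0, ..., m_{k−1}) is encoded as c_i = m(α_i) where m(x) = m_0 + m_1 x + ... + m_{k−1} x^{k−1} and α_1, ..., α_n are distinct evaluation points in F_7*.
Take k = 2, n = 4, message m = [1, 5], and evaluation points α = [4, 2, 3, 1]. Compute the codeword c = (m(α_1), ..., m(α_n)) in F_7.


c = [0, 4, 2, 6]

Message polynomial: m(x) = 1 + 5·x (mod 7).
For each evaluation point α_i, compute m(α_i) mod 7:
  α_1 = 4: Horner steps 5 → 0, so m(4) = 0.
  α_2 = 2: Horner steps 5 → 4, so m(2) = 4.
  α_3 = 3: Horner steps 5 → 2, so m(3) = 2.
  α_4 = 1: Horner steps 5 → 6, so m(1) = 6.
Codeword c = [0, 4, 2, 6] ∈ F_7^4.


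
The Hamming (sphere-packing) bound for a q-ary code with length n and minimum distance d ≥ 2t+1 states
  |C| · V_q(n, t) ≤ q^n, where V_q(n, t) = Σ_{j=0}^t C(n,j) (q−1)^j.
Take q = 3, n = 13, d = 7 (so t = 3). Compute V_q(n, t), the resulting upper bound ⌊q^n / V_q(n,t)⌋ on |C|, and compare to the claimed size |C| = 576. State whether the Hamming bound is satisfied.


V_q(n, t) = 2627, q^n = 1594323, Hamming bound = 606, |C| = 576 ≤ bound (satisfied).

Step 1: Compute V_q(n, t) = Σ_{j=0}^3 C(n, j) (q−1)^j.
  j = 0: C(13,0)·(2)^0 = 1·1 = 1.
  j = 1: C(13,1)·(2)^1 = 13·2 = 26.
  j = 2: C(13,2)·(2)^2 = 78·4 = 312.
  j = 3: C(13,3)·(2)^3 = 286·8 = 2288.
  V_q(n, t) = 1 + 26 + 312 + 2288 = 2627.
Step 2: q^n = 3^13 = 1594323.
Step 3: Hamming bound ⌊q^n / V_q(n,t)⌋ = ⌊1594323/2627⌋ = 606.
Step 4: Compare |C| = 576 to 606: satisfied.
The claimed |C| lies below the Hamming bound.


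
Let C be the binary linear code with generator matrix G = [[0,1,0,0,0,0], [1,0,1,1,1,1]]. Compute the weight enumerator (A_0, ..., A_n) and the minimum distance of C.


Weight distribution: A_0 = 1, A_1 = 1, A_5 = 1, A_6 = 1. Minimum distance d = 1.

Enumerate all 2^2 = 4 messages m ∈ F_2^2.
For each, compute codeword c = mG in F_2^6, then tally its weight.
  m = 00 → c = 000000, weight = 0.
  m = 10 → c = 010000, weight = 1.
  m = 01 → c = 101111, weight = 5.
  m = 11 → c = 111111, weight = 6.
Tally weights:
  weight 0: 1 codewords.
  weight 1: 1 codewords.
  weight 5: 1 codewords.
  weight 6: 1 codewords.
Minimum distance d = smallest w > 0 with A_w > 0 = 1.
Sanity: Σ A_w = 4 = 2^2 = 4 ✓.


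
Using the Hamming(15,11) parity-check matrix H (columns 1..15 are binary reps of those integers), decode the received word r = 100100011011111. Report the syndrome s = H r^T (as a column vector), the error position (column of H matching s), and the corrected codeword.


s = (1, 1, 1, 1)^T, error position = 15, corrected codeword c = 100100011011110

Compute s = H r^T mod 2 one row at a time:
  s_1 = 1 + 1 + 0 + 1 + 1 + 1 + 1 + 1 = 7 ≡ 1 (mod 2).
  s_2 = 1 + 0 + 0 + 0 + 1 + 1 + 1 + 1 = 5 ≡ 1 (mod 2).
  s_3 = 0 + 0 + 0 + 0 + 0 + 1 + 1 + 1 = 3 ≡ 1 (mod 2).
  s_4 = 1 + 0 + 0 + 0 + 1 + 1 + 1 + 1 = 5 ≡ 1 (mod 2).
s = (1, 1, 1, 1)^T — this equals column 15 of H (binary 1111), so error is at position 15.
Correct: flip bit 15 of r = 100100011011111 to get c = 100100011011110.


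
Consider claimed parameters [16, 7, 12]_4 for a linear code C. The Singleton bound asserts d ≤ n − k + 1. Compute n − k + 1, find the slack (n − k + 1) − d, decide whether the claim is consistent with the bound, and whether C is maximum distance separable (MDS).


Singleton RHS = n − k + 1 = 10, slack = -2, bound violated (no such code; not MDS).

Singleton bound: d ≤ n − k + 1.
Here n = 16, k = 7, so n − k + 1 = 10.
Given d = 12, check d ≤ 10: NO.
Slack = (n − k + 1) − d = -2.
The slack is negative: d = 12 exceeds n − k + 1 = 10 by 2, so the Singleton bound is violated and no linear [16, 7, 12]_4 code can exist. In particular it is not MDS (MDS requires d = n − k + 1 exactly).
Description: the claimed parameters are [16, 7, 12]_4; such a code would be impossible (violates the Singleton bound).


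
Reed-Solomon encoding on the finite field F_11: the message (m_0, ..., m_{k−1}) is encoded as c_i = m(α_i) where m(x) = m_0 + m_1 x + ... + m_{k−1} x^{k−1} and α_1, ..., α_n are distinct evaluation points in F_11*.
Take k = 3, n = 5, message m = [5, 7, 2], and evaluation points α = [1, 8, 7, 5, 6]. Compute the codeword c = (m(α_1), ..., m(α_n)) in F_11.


c = [3, 2, 9, 2, 9]

Message polynomial: m(x) = 5 + 7·x + 2·x^2 (mod 11).
For each evaluation point α_i, compute m(α_i) mod 11:
  α_1 = 1: Horner steps 2 → 9 → 3, so m(1) = 3.
  α_2 = 8: Horner steps 2 → 1 → 2, so m(8) = 2.
  α_3 = 7: Horner steps 2 → 10 → 9, so m(7) = 9.
  α_4 = 5: Horner steps 2 → 6 → 2, so m(5) = 2.
  α_5 = 6: Horner steps 2 → 8 → 9, so m(6) = 9.
Codeword c = [3, 2, 9, 2, 9] ∈ F_11^5.


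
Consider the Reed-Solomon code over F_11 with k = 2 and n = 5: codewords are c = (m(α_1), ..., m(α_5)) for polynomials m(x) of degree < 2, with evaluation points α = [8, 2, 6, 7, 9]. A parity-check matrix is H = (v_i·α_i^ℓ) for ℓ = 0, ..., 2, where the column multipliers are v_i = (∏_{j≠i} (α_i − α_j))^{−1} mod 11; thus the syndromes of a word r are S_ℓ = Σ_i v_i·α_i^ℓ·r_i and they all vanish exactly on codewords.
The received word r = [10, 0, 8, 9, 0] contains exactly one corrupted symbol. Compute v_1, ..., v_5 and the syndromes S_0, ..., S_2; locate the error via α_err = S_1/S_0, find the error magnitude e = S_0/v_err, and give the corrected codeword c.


S = (10, 9, 7), error at position 2, error magnitude e = 7, c = [10, 4, 8, 9, 0].

Step 1: column multipliers v_i = (∏_{j≠i}(α_i − α_j))^{−1} mod 11.
  i = 1 (α = 8): (8−2)(8−6)(8−7)(8−9) = 6·2·1·(−1) = −12 ≡ 10, so v_1 = 10^{−1} = 10 (mod 11).
  i = 2 (α = 2): (2−8)(2−6)(2−7)(2−9) = (−6)·(−4)·(−5)·(−7) = 840 ≡ 4, so v_2 = 4^{−1} = 3 (mod 11).
  i = 3 (α = 6): (6−8)(6−2)(6−7)(6−9) = (−2)·4·(−1)·(−3) = −24 ≡ 9, so v_3 = 9^{−1} = 5 (mod 11).
  i = 4 (α = 7): (7−8)(7−2)(7−6)(7−9) = (−1)·5·1·(−2) = 10 ≡ 10, so v_4 = 10^{−1} = 10 (mod 11).
  i = 5 (α = 9): (9−8)(9−2)(9−6)(9−7) = 1·7·3·2 = 42 ≡ 9, so v_5 = 9^{−1} = 5 (mod 11).
  v = [10, 3, 5, 10, 5].
Step 2: syndromes of r = [10, 0, 8, 9, 0] (all sums mod 11).
  S_0 = Σ v_i r_i = 10·10 + 3·0 + 5·8 + 10·9 + 5·0 = 230 ≡ 10.
  S_1 = Σ v_i α_i r_i = 10·8·10 + 3·2·0 + 5·6·8 + 10·7·9 + 5·9·0 = 1670 ≡ 9.
  α_i^2 mod 11 = [9, 4, 3, 5, 4].
  S_2 = Σ v_i α_i^2 r_i = 10·9·10 + 3·4·0 + 5·3·8 + 10·5·9 + 5·4·0 = 1470 ≡ 7.
  S = (10, 9, 7) ≠ 0, so r is not a codeword (an error is present).
Step 3: locate the error. For a single error e at position i, S_ℓ = v_i·e·α_i^ℓ, so α_err = S_1/S_0.
  S_0^{−1} = 10^{−1} = 10 (mod 11), so α_err = 9·10 = 90 ≡ 2 = α_2. Error position i = 2.
  Consistency check: S_2/S_1 = 7·5 = 35 ≡ 2 = α_err ✓ (single-error assumption holds).
Step 4: error magnitude e = S_0/v_2 = S_0·∏_{j≠2}(α_2 − α_j) = 10·4 = 40 ≡ 7 (mod 11).
Step 5: correct position 2: c_2 = r_2 − e = 0 − 7 ≡ 4 (mod 11). Hence c = [10, 4, 8, 9, 0].
  Check: interpolating c through the α_i gives m(x) = 2 + 1·x (degree < 2) with m(α_i) = c_i for every i, so c is indeed a codeword.


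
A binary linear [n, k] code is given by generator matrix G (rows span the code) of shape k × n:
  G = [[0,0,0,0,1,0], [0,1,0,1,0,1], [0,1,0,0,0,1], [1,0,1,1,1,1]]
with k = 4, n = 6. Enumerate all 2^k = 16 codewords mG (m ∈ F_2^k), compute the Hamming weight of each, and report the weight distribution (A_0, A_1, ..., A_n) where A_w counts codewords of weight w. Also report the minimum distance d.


Weight distribution: A_0 = 1, A_1 = 2, A_2 = 2, A_3 = 4, A_4 = 5, A_5 = 2. Minimum distance d = 1.

Enumerate all 2^4 = 16 messages m ∈ F_2^4.
For each, compute codeword c = mG in F_2^6, then tally its weight.
  m = 0000 → c = 000000, weight = 0.
  m = 1000 → c = 000010, weight = 1.
  m = 0100 → c = 010101, weight = 3.
  m = 1100 → c = 010111, weight = 4.
  m = 0010 → c = 010001, weight = 2.
  m = 1010 → c = 010011, weight = 3.
  m = 0110 → c = 000100, weight = 1.
  m = 1110 → c = 000110, weight = 2.
  m = 0001 → c = 101111, weight = 5.
  m = 1001 → c = 101101, weight = 4.
  m = 0101 → c = 111010, weight = 4.
  m = 1101 → c = 111000, weight = 3.
  m = 0011 → c = 111110, weight = 5.
  m = 1011 → c = 111100, weight = 4.
  m = 0111 → c = 101011, weight = 4.
  m = 1111 → c = 101001, weight = 3.
Tally weights:
  weight 0: 1 codewords.
  weight 1: 2 codewords.
  weight 2: 2 codewords.
  weight 3: 4 codewords.
  weight 4: 5 codewords.
  weight 5: 2 codewords.
Minimum distance d = smallest w > 0 with A_w > 0 = 1.
Sanity: Σ A_w = 16 = 2^4 = 16 ✓.


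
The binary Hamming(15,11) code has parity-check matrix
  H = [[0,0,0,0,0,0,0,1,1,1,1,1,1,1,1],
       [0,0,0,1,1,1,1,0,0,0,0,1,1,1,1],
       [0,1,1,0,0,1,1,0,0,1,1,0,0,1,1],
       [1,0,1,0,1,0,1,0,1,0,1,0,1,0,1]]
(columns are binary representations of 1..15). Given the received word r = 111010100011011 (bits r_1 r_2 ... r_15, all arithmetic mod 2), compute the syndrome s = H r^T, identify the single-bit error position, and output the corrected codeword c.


s = (0, 1, 0, 0)^T, error position = 4, corrected codeword c = 111110100011011

Compute s = H r^T mod 2 one row at a time:
  s_1 = 0 + 0 + 0 + 1 + 1 + 0 + 1 + 1 = 4 ≡ 0 (mod 2).
  s_2 = 0 + 1 + 0 + 1 + 1 + 0 + 1 + 1 = 5 ≡ 1 (mod 2).
  s_3 = 1 + 1 + 0 + 1 + 0 + 1 + 1 + 1 = 6 ≡ 0 (mod 2).
  s_4 = 1 + 1 + 1 + 1 + 0 + 1 + 0 + 1 = 6 ≡ 0 (mod 2).
s = (0, 1, 0, 0)^T — this equals column 4 of H (binary 0100), so error is at position 4.
Correct: flip bit 4 of r = 111010100011011 to get c = 111110100011011.


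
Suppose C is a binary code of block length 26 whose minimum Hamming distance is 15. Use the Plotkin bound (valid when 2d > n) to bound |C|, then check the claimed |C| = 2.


Plotkin bound M ≤ 6; given |C| = 2 ≤ bound (satisfied).

Check applicability: 2d = 30, n = 26.
2d − n = 4 > 0, so Plotkin applies.
Compute d/(2d−n) = 15/4 ≈ 3.7500.
⌊d/(2d−n)⌋ = 3.
Plotkin bound: M ≤ 2·3 = 6.
Given |C| = 2, check: satisfied.
This |C| is below the Plotkin bound.


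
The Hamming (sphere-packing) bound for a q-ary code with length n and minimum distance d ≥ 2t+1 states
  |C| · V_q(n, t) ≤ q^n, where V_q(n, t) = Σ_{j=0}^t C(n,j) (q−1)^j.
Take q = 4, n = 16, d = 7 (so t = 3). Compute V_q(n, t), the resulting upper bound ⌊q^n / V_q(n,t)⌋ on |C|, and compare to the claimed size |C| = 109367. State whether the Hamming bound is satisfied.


V_q(n, t) = 16249, q^n = 4294967296, Hamming bound = 264321, |C| = 109367 ≤ bound (satisfied).

Step 1: Compute V_q(n, t) = Σ_{j=0}^3 C(n, j) (q−1)^j.
  j = 0: C(16,0)·(3)^0 = 1·1 = 1.
  j = 1: C(16,1)·(3)^1 = 16·3 = 48.
  j = 2: C(16,2)·(3)^2 = 120·9 = 1080.
  j = 3: C(16,3)·(3)^3 = 560·27 = 15120.
  V_q(n, t) = 1 + 48 + 1080 + 15120 = 16249.
Step 2: q^n = 4^16 = 4294967296.
Step 3: Hamming bound ⌊q^n / V_q(n,t)⌋ = ⌊4294967296/16249⌋ = 264321.
Step 4: Compare |C| = 109367 to 264321: satisfied.
The claimed |C| lies below the Hamming bound.


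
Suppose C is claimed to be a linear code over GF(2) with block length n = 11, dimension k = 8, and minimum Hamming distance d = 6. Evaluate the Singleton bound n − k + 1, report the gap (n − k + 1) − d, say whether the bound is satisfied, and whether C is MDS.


Singleton RHS = n − k + 1 = 4, slack = -2, bound violated (no such code; not MDS).

Singleton bound: d ≤ n − k + 1.
Here n = 11, k = 8, so n − k + 1 = 4.
Given d = 6, check d ≤ 4: NO.
Slack = (n − k + 1) − d = -2.
The slack is negative: d = 6 exceeds n − k + 1 = 4 by 2, so the Singleton bound is violated and no linear [11, 8, 6]_2 code can exist. In particular it is not MDS (MDS requires d = n − k + 1 exactly).
Description: the claimed parameters are [11, 8, 6]_2; such a code would be impossible (violates the Singleton bound).


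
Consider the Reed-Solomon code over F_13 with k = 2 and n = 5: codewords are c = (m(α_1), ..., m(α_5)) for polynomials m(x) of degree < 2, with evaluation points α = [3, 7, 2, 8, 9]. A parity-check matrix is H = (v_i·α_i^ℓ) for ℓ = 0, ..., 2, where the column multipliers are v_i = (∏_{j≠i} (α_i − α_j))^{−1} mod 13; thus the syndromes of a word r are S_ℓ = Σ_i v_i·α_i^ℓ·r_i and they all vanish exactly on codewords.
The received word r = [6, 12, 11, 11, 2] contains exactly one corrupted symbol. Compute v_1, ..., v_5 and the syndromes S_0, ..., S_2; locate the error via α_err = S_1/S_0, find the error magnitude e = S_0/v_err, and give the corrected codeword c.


S = (12, 5, 1), error at position 4, error magnitude e = 4, c = [6, 12, 11, 7, 2].

Step 1: column multipliers v_i = (∏_{j≠i}(α_i − α_j))^{−1} mod 13.
  i = 1 (α = 3): (3−7)(3−2)(3−8)(3−9) = (−4)·1·(−5)·(−6) = −120 ≡ 10, so v_1 = 10^{−1} = 4 (mod 13).
  i = 2 (α = 7): (7−3)(7−2)(7−8)(7−9) = 4·5·(−1)·(−2) = 40 ≡ 1, so v_2 = 1^{−1} = 1 (mod 13).
  i = 3 (α = 2): (2−3)(2−7)(2−8)(2−9) = (−1)·(−5)·(−6)·(−7) = 210 ≡ 2, so v_3 = 2^{−1} = 7 (mod 13).
  i = 4 (α = 8): (8−3)(8−7)(8−2)(8−9) = 5·1·6·(−1) = −30 ≡ 9, so v_4 = 9^{−1} = 3 (mod 13).
  i = 5 (α = 9): (9−3)(9−7)(9−2)(9−8) = 6·2·7·1 = 84 ≡ 6, so v_5 = 6^{−1} = 11 (mod 13).
  v = [4, 1, 7, 3, 11].
Step 2: syndromes of r = [6, 12, 11, 11, 2] (all sums mod 13).
  S_0 = Σ v_i r_i = 4·6 + 1·12 + 7·11 + 3·11 + 11·2 = 168 ≡ 12.
  S_1 = Σ v_i α_i r_i = 4·3·6 + 1·7·12 + 7·2·11 + 3·8·11 + 11·9·2 = 772 ≡ 5.
  α_i^2 mod 13 = [9, 10, 4, 12, 3].
  S_2 = Σ v_i α_i^2 r_i = 4·9·6 + 1·10·12 + 7·4·11 + 3·12·11 + 11·3·2 = 1106 ≡ 1.
  S = (12, 5, 1) ≠ 0, so r is not a codeword (an error is present).
Step 3: locate the error. For a single error e at position i, S_ℓ = v_i·e·α_i^ℓ, so α_err = S_1/S_0.
  S_0^{−1} = 12^{−1} = 12 (mod 13), so α_err = 5·12 = 60 ≡ 8 = α_4. Error position i = 4.
  Consistency check: S_2/S_1 = 1·8 = 8 ≡ 8 = α_err ✓ (single-error assumption holds).
Step 4: error magnitude e = S_0/v_4 = S_0·∏_{j≠4}(α_4 − α_j) = 12·9 = 108 ≡ 4 (mod 13).
Step 5: correct position 4: c_4 = r_4 − e = 11 − 4 ≡ 7 (mod 13). Hence c = [6, 12, 11, 7, 2].
  Check: interpolating c through the α_i gives m(x) = 8 + 8·x (degree < 2) with m(α_i) = c_i for every i, so c is indeed a codeword.


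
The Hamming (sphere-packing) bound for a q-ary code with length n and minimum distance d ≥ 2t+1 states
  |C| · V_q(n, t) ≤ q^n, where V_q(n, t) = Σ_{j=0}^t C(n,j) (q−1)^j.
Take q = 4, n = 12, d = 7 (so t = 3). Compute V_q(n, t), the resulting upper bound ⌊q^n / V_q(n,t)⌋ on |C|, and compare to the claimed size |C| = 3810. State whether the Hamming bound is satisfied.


V_q(n, t) = 6571, q^n = 16777216, Hamming bound = 2553, |C| = 3810 > bound (violated).

Step 1: Compute V_q(n, t) = Σ_{j=0}^3 C(n, j) (q−1)^j.
  j = 0: C(12,0)·(3)^0 = 1·1 = 1.
  j = 1: C(12,1)·(3)^1 = 12·3 = 36.
  j = 2: C(12,2)·(3)^2 = 66·9 = 594.
  j = 3: C(12,3)·(3)^3 = 220·27 = 5940.
  V_q(n, t) = 1 + 36 + 594 + 5940 = 6571.
Step 2: q^n = 4^12 = 16777216.
Step 3: Hamming bound ⌊q^n / V_q(n,t)⌋ = ⌊16777216/6571⌋ = 2553.
Step 4: Compare |C| = 3810 to 2553: violated.
The claimed |C| lies above the Hamming bound, so no 4-ary code of length 12 with d ≥ 7 can have 3810 codewords.


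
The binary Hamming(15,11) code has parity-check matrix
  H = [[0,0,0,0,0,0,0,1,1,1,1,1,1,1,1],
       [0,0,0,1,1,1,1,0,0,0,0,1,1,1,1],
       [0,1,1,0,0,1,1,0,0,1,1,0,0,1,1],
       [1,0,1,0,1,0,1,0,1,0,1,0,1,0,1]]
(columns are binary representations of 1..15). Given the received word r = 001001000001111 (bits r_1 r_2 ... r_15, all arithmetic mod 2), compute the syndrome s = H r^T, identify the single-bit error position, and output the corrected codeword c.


s = (0, 1, 0, 1)^T, error position = 5, corrected codeword c = 001011000001111

Compute s = H r^T mod 2 one row at a time:
  s_1 = 0 + 0 + 0 + 0 + 1 + 1 + 1 + 1 = 4 ≡ 0 (mod 2).
  s_2 = 0 + 0 + 1 + 0 + 1 + 1 + 1 + 1 = 5 ≡ 1 (mod 2).
  s_3 = 0 + 1 + 1 + 0 + 0 + 0 + 1 + 1 = 4 ≡ 0 (mod 2).
  s_4 = 0 + 1 + 0 + 0 + 0 + 0 + 1 + 1 = 3 ≡ 1 (mod 2).
s = (0, 1, 0, 1)^T — this equals column 5 of H (binary 0101), so error is at position 5.
Correct: flip bit 5 of r = 001001000001111 to get c = 001011000001111.


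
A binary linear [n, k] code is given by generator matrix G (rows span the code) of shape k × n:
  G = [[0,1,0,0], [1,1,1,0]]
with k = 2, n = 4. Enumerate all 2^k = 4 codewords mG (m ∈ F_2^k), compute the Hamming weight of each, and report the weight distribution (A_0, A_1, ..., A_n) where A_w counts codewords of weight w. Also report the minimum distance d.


Weight distribution: A_0 = 1, A_1 = 1, A_2 = 1, A_3 = 1. Minimum distance d = 1.

Enumerate all 2^2 = 4 messages m ∈ F_2^2.
For each, compute codeword c = mG in F_2^4, then tally its weight.
  m = 00 → c = 0000, weight = 0.
  m = 10 → c = 0100, weight = 1.
  m = 01 → c = 1110, weight = 3.
  m = 11 → c = 1010, weight = 2.
Tally weights:
  weight 0: 1 codewords.
  weight 1: 1 codewords.
  weight 2: 1 codewords.
  weight 3: 1 codewords.
Minimum distance d = smallest w > 0 with A_w > 0 = 1.
Sanity: Σ A_w = 4 = 2^2 = 4 ✓.


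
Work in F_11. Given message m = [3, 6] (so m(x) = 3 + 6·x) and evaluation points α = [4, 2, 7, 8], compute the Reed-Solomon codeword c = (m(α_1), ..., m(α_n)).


c = [5, 4, 1, 7]

Message polynomial: m(x) = 3 + 6·x (mod 11).
For each evaluation point α_i, compute m(α_i) mod 11:
  α_1 = 4: Horner steps 6 → 5, so m(4) = 5.
  α_2 = 2: Horner steps 6 → 4, so m(2) = 4.
  α_3 = 7: Horner steps 6 → 1, so m(7) = 1.
  α_4 = 8: Horner steps 6 → 7, so m(8) = 7.
Codeword c = [5, 4, 1, 7] ∈ F_11^4.


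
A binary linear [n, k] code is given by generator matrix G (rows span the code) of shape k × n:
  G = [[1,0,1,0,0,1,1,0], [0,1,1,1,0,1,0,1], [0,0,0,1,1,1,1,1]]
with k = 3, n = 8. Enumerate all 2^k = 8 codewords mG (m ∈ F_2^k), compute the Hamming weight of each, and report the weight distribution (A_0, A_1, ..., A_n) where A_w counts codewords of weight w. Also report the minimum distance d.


Weight distribution: A_0 = 1, A_4 = 3, A_5 = 4. Minimum distance d = 4.

Enumerate all 2^3 = 8 messages m ∈ F_2^3.
For each, compute codeword c = mG in F_2^8, then tally its weight.
  m = 000 → c = 00000000, weight = 0.
  m = 100 → c = 10100110, weight = 4.
  m = 010 → c = 01110101, weight = 5.
  m = 110 → c = 11010011, weight = 5.
  m = 001 → c = 00011111, weight = 5.
  m = 101 → c = 10111001, weight = 5.
  m = 011 → c = 01101010, weight = 4.
  m = 111 → c = 11001100, weight = 4.
Tally weights:
  weight 0: 1 codewords.
  weight 4: 3 codewords.
  weight 5: 4 codewords.
Minimum distance d = smallest w > 0 with A_w > 0 = 4.
Sanity: Σ A_w = 8 = 2^3 = 8 ✓.


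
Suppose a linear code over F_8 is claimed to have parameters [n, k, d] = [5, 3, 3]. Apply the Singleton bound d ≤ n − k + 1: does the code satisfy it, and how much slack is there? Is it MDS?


Singleton RHS = n − k + 1 = 3, slack = 0, bound satisfied, MDS.

Singleton bound: d ≤ n − k + 1.
Here n = 5, k = 3, so n − k + 1 = 3.
Given d = 3, check d ≤ 3: YES.
Slack = (n − k + 1) − d = 0.
The code is MDS (slack = 0).
Description: the claimed parameters are [5, 3, 3]_8; such a code would be MDS (meets Singleton bound).


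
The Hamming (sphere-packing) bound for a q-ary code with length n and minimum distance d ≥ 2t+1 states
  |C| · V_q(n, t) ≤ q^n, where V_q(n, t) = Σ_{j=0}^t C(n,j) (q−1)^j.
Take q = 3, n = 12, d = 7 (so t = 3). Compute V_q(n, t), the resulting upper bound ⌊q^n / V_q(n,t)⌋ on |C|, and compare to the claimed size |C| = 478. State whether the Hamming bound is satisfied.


V_q(n, t) = 2049, q^n = 531441, Hamming bound = 259, |C| = 478 > bound (violated).

Step 1: Compute V_q(n, t) = Σ_{j=0}^3 C(n, j) (q−1)^j.
  j = 0: C(12,0)·(2)^0 = 1·1 = 1.
  j = 1: C(12,1)·(2)^1 = 12·2 = 24.
  j = 2: C(12,2)·(2)^2 = 66·4 = 264.
  j = 3: C(12,3)·(2)^3 = 220·8 = 1760.
  V_q(n, t) = 1 + 24 + 264 + 1760 = 2049.
Step 2: q^n = 3^12 = 531441.
Step 3: Hamming bound ⌊q^n / V_q(n,t)⌋ = ⌊531441/2049⌋ = 259.
Step 4: Compare |C| = 478 to 259: violated.
The claimed |C| lies above the Hamming bound, so no 3-ary code of length 12 with d ≥ 7 can have 478 codewords.


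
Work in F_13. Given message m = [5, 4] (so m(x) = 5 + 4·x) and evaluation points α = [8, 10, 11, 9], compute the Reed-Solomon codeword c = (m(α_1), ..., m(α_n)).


c = [11, 6, 10, 2]

Message polynomial: m(x) = 5 + 4·x (mod 13).
For each evaluation point α_i, compute m(α_i) mod 13:
  α_1 = 8: Horner steps 4 → 11, so m(8) = 11.
  α_2 = 10: Horner steps 4 → 6, so m(10) = 6.
  α_3 = 11: Horner steps 4 → 10, so m(11) = 10.
  α_4 = 9: Horner steps 4 → 2, so m(9) = 2.
Codeword c = [11, 6, 10, 2] ∈ F_13^4.


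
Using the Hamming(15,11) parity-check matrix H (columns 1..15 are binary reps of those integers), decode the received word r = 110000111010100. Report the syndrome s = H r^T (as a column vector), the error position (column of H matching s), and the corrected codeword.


s = (0, 0, 1, 1)^T, error position = 3, corrected codeword c = 111000111010100

Compute s = H r^T mod 2 one row at a time:
  s_1 = 1 + 1 + 0 + 1 + 0 + 1 + 0 + 0 = 4 ≡ 0 (mod 2).
  s_2 = 0 + 0 + 0 + 1 + 0 + 1 + 0 + 0 = 2 ≡ 0 (mod 2).
  s_3 = 1 + 0 + 0 + 1 + 0 + 1 + 0 + 0 = 3 ≡ 1 (mod 2).
  s_4 = 1 + 0 + 0 + 1 + 1 + 1 + 1 + 0 = 5 ≡ 1 (mod 2).
s = (0, 0, 1, 1)^T — this equals column 3 of H (binary 0011), so error is at position 3.
Correct: flip bit 3 of r = 110000111010100 to get c = 111000111010100.


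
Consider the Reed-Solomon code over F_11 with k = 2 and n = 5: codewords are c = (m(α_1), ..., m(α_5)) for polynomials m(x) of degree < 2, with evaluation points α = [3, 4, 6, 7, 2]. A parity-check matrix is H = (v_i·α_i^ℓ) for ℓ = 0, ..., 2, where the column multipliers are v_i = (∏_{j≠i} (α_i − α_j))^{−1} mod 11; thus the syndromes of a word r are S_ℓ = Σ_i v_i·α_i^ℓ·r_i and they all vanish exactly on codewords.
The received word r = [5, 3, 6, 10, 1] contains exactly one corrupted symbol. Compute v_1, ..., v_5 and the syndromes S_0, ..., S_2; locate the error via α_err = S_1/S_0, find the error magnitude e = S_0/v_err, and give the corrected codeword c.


S = (5, 9, 3), error at position 2, error magnitude e = 5, c = [5, 9, 6, 10, 1].

Step 1: column multipliers v_i = (∏_{j≠i}(α_i − α_j))^{−1} mod 11.
  i = 1 (α = 3): (3−4)(3−6)(3−7)(3−2) = (−1)·(−3)·(−4)·1 = −12 ≡ 10, so v_1 = 10^{−1} = 10 (mod 11).
  i = 2 (α = 4): (4−3)(4−6)(4−7)(4−2) = 1·(−2)·(−3)·2 = 12 ≡ 1, so v_2 = 1^{−1} = 1 (mod 11).
  i = 3 (α = 6): (6−3)(6−4)(6−7)(6−2) = 3·2·(−1)·4 = −24 ≡ 9, so v_3 = 9^{−1} = 5 (mod 11).
  i = 4 (α = 7): (7−3)(7−4)(7−6)(7−2) = 4·3·1·5 = 60 ≡ 5, so v_4 = 5^{−1} = 9 (mod 11).
  i = 5 (α = 2): (2−3)(2−4)(2−6)(2−7) = (−1)·(−2)·(−4)·(−5) = 40 ≡ 7, so v_5 = 7^{−1} = 8 (mod 11).
  v = [10, 1, 5, 9, 8].
Step 2: syndromes of r = [5, 3, 6, 10, 1] (all sums mod 11).
  S_0 = Σ v_i r_i = 10·5 + 1·3 + 5·6 + 9·10 + 8·1 = 181 ≡ 5.
  S_1 = Σ v_i α_i r_i = 10·3·5 + 1·4·3 + 5·6·6 + 9·7·10 + 8·2·1 = 988 ≡ 9.
  α_i^2 mod 11 = [9, 5, 3, 5, 4].
  S_2 = Σ v_i α_i^2 r_i = 10·9·5 + 1·5·3 + 5·3·6 + 9·5·10 + 8·4·1 = 1037 ≡ 3.
  S = (5, 9, 3) ≠ 0, so r is not a codeword (an error is present).
Step 3: locate the error. For a single error e at position i, S_ℓ = v_i·e·α_i^ℓ, so α_err = S_1/S_0.
  S_0^{−1} = 5^{−1} = 9 (mod 11), so α_err = 9·9 = 81 ≡ 4 = α_2. Error position i = 2.
  Consistency check: S_2/S_1 = 3·5 = 15 ≡ 4 = α_err ✓ (single-error assumption holds).
Step 4: error magnitude e = S_0/v_2 = S_0·∏_{j≠2}(α_2 − α_j) = 5·1 = 5 ≡ 5 (mod 11).
Step 5: correct position 2: c_2 = r_2 − e = 3 − 5 ≡ 9 (mod 11). Hence c = [5, 9, 6, 10, 1].
  Check: interpolating c through the α_i gives m(x) = 4 + 4·x (degree < 2) with m(α_i) = c_i for every i, so c is indeed a codeword.


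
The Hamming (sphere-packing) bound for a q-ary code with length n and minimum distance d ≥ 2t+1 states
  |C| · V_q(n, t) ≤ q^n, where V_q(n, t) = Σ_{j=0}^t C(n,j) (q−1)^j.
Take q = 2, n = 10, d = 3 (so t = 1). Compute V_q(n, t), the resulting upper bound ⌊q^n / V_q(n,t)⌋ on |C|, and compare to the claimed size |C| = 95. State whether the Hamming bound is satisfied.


V_q(n, t) = 11, q^n = 1024, Hamming bound = 93, |C| = 95 > bound (violated).

Step 1: Compute V_q(n, t) = Σ_{j=0}^1 C(n, j) (q−1)^j.
  j = 0: C(10,0)·(1)^0 = 1·1 = 1.
  j = 1: C(10,1)·(1)^1 = 10·1 = 10.
  V_q(n, t) = 1 + 10 = 11.
Step 2: q^n = 2^10 = 1024.
Step 3: Hamming bound ⌊q^n / V_q(n,t)⌋ = ⌊1024/11⌋ = 93.
Step 4: Compare |C| = 95 to 93: violated.
The claimed |C| lies above the Hamming bound, so no 2-ary code of length 10 with d ≥ 3 can have 95 codewords.


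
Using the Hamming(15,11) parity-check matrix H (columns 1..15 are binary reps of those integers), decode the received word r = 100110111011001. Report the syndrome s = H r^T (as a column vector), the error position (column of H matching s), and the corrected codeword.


s = (1, 1, 1, 0)^T, error position = 14, corrected codeword c = 100110111011011

Compute s = H r^T mod 2 one row at a time:
  s_1 = 1 + 1 + 0 + 1 + 1 + 0 + 0 + 1 = 5 ≡ 1 (mod 2).
  s_2 = 1 + 1 + 0 + 1 + 1 + 0 + 0 + 1 = 5 ≡ 1 (mod 2).
  s_3 = 0 + 0 + 0 + 1 + 0 + 1 + 0 + 1 = 3 ≡ 1 (mod 2).
  s_4 = 1 + 0 + 1 + 1 + 1 + 1 + 0 + 1 = 6 ≡ 0 (mod 2).
s = (1, 1, 1, 0)^T — this equals column 14 of H (binary 1110), so error is at position 14.
Correct: flip bit 14 of r = 100110111011001 to get c = 100110111011011.


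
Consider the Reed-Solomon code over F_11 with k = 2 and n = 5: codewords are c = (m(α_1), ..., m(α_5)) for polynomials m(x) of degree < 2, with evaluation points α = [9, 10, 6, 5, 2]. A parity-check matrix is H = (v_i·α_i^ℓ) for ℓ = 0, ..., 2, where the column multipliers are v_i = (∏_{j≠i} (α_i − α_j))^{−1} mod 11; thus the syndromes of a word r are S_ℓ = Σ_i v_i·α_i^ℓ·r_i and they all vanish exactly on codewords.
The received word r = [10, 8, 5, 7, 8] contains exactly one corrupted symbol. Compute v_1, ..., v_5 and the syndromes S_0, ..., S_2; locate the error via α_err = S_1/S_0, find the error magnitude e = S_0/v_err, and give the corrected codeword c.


S = (6, 1, 2), error at position 5, error magnitude e = 6, c = [10, 8, 5, 7, 2].

Step 1: column multipliers v_i = (∏_{j≠i}(α_i − α_j))^{−1} mod 11.
  i = 1 (α = 9): (9−10)(9−6)(9−5)(9−2) = (−1)·3·4·7 = −84 ≡ 4, so v_1 = 4^{−1} = 3 (mod 11).
  i = 2 (α = 10): (10−9)(10−6)(10−5)(10−2) = 1·4·5·8 = 160 ≡ 6, so v_2 = 6^{−1} = 2 (mod 11).
  i = 3 (α = 6): (6−9)(6−10)(6−5)(6−2) = (−3)·(−4)·1·4 = 48 ≡ 4, so v_3 = 4^{−1} = 3 (mod 11).
  i = 4 (α = 5): (5−9)(5−10)(5−6)(5−2) = (−4)·(−5)·(−1)·3 = −60 ≡ 6, so v_4 = 6^{−1} = 2 (mod 11).
  i = 5 (α = 2): (2−9)(2−10)(2−6)(2−5) = (−7)·(−8)·(−4)·(−3) = 672 ≡ 1, so v_5 = 1^{−1} = 1 (mod 11).
  v = [3, 2, 3, 2, 1].
Step 2: syndromes of r = [10, 8, 5, 7, 8] (all sums mod 11).
  S_0 = Σ v_i r_i = 3·10 + 2·8 + 3·5 + 2·7 + 1·8 = 83 ≡ 6.
  S_1 = Σ v_i α_i r_i = 3·9·10 + 2·10·8 + 3·6·5 + 2·5·7 + 1·2·8 = 606 ≡ 1.
  α_i^2 mod 11 = [4, 1, 3, 3, 4].
  S_2 = Σ v_i α_i^2 r_i = 3·4·10 + 2·1·8 + 3·3·5 + 2·3·7 + 1·4·8 = 255 ≡ 2.
  S = (6, 1, 2) ≠ 0, so r is not a codeword (an error is present).
Step 3: locate the error. For a single error e at position i, S_ℓ = v_i·e·α_i^ℓ, so α_err = S_1/S_0.
  S_0^{−1} = 6^{−1} = 2 (mod 11), so α_err = 1·2 = 2 ≡ 2 = α_5. Error position i = 5.
  Consistency check: S_2/S_1 = 2·1 = 2 ≡ 2 = α_err ✓ (single-error assumption holds).
Step 4: error magnitude e = S_0/v_5 = S_0·∏_{j≠5}(α_5 − α_j) = 6·1 = 6 ≡ 6 (mod 11).
Step 5: correct position 5: c_5 = r_5 − e = 8 − 6 ≡ 2 (mod 11). Hence c = [10, 8, 5, 7, 2].
  Check: interpolating c through the α_i gives m(x) = 6 + 9·x (degree < 2) with m(α_i) = c_i for every i, so c is indeed a codeword.


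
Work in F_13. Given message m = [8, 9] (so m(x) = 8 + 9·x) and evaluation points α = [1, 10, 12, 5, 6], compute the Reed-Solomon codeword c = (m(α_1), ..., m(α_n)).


c = [4, 7, 12, 1, 10]

Message polynomial: m(x) = 8 + 9·x (mod 13).
For each evaluation point α_i, compute m(α_i) mod 13:
  α_1 = 1: Horner steps 9 → 4, so m(1) = 4.
  α_2 = 10: Horner steps 9 → 7, so m(10) = 7.
  α_3 = 12: Horner steps 9 → 12, so m(12) = 12.
  α_4 = 5: Horner steps 9 → 1, so m(5) = 1.
  α_5 = 6: Horner steps 9 → 10, so m(6) = 10.
Codeword c = [4, 7, 12, 1, 10] ∈ F_13^5.


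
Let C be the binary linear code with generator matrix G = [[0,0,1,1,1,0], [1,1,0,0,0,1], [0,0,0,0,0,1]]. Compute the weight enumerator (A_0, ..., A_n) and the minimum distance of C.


Weight distribution: A_0 = 1, A_1 = 1, A_2 = 1, A_3 = 2, A_4 = 1, A_5 = 1, A_6 = 1. Minimum distance d = 1.

Enumerate all 2^3 = 8 messages m ∈ F_2^3.
For each, compute codeword c = mG in F_2^6, then tally its weight.
  m = 000 → c = 000000, weight = 0.
  m = 100 → c = 001110, weight = 3.
  m = 010 → c = 110001, weight = 3.
  m = 110 → c = 111111, weight = 6.
  m = 001 → c = 000001, weight = 1.
  m = 101 → c = 001111, weight = 4.
  m = 011 → c = 110000, weight = 2.
  m = 111 → c = 111110, weight = 5.
Tally weights:
  weight 0: 1 codewords.
  weight 1: 1 codewords.
  weight 2: 1 codewords.
  weight 3: 2 codewords.
  weight 4: 1 codewords.
  weight 5: 1 codewords.
  weight 6: 1 codewords.
Minimum distance d = smallest w > 0 with A_w > 0 = 1.
Sanity: Σ A_w = 8 = 2^3 = 8 ✓.


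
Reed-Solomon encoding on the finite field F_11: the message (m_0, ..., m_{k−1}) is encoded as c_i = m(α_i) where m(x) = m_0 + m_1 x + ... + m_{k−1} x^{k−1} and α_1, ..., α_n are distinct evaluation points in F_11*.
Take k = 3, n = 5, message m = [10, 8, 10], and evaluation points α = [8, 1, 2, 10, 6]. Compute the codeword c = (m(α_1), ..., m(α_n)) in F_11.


c = [10, 6, 0, 1, 0]

Message polynomial: m(x) = 10 + 8·x + 10·x^2 (mod 11).
For each evaluation point α_i, compute m(α_i) mod 11:
  α_1 = 8: Horner steps 10 → 0 → 10, so m(8) = 10.
  α_2 = 1: Horner steps 10 → 7 → 6, so m(1) = 6.
  α_3 = 2: Horner steps 10 → 6 → 0, so m(2) = 0.
  α_4 = 10: Horner steps 10 → 9 → 1, so m(10) = 1.
  α_5 = 6: Horner steps 10 → 2 → 0, so m(6) = 0.
Codeword c = [10, 6, 0, 1, 0] ∈ F_11^5.


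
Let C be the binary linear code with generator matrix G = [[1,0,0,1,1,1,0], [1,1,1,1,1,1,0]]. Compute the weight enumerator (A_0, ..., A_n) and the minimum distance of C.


Weight distribution: A_0 = 1, A_2 = 1, A_4 = 1, A_6 = 1. Minimum distance d = 2.

Enumerate all 2^2 = 4 messages m ∈ F_2^2.
For each, compute codeword c = mG in F_2^7, then tally its weight.
  m = 00 → c = 0000000, weight = 0.
  m = 10 → c = 1001110, weight = 4.
  m = 01 → c = 1111110, weight = 6.
  m = 11 → c = 0110000, weight = 2.
Tally weights:
  weight 0: 1 codewords.
  weight 2: 1 codewords.
  weight 4: 1 codewords.
  weight 6: 1 codewords.
Minimum distance d = smallest w > 0 with A_w > 0 = 2.
Sanity: Σ A_w = 4 = 2^2 = 4 ✓.


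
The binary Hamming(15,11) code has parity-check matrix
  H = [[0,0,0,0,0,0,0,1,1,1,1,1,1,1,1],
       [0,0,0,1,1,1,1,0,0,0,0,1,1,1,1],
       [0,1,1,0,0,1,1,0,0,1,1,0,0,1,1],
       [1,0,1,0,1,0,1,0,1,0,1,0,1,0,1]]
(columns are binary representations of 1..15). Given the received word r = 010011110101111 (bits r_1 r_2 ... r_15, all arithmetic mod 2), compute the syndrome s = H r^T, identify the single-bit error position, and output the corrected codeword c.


s = (0, 1, 0, 0)^T, error position = 4, corrected codeword c = 010111110101111

Compute s = H r^T mod 2 one row at a time:
  s_1 = 1 + 0 + 1 + 0 + 1 + 1 + 1 + 1 = 6 ≡ 0 (mod 2).
  s_2 = 0 + 1 + 1 + 1 + 1 + 1 + 1 + 1 = 7 ≡ 1 (mod 2).
  s_3 = 1 + 0 + 1 + 1 + 1 + 0 + 1 + 1 = 6 ≡ 0 (mod 2).
  s_4 = 0 + 0 + 1 + 1 + 0 + 0 + 1 + 1 = 4 ≡ 0 (mod 2).
s = (0, 1, 0, 0)^T — this equals column 4 of H (binary 0100), so error is at position 4.
Correct: flip bit 4 of r = 010011110101111 to get c = 010111110101111.


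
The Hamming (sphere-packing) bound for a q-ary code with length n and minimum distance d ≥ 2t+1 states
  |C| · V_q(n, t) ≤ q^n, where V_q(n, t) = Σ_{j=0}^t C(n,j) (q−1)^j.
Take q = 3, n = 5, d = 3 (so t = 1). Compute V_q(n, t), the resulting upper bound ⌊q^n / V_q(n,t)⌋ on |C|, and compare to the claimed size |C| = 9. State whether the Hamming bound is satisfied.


V_q(n, t) = 11, q^n = 243, Hamming bound = 22, |C| = 9 ≤ bound (satisfied).

Step 1: Compute V_q(n, t) = Σ_{j=0}^1 C(n, j) (q−1)^j.
  j = 0: C(5,0)·(2)^0 = 1·1 = 1.
  j = 1: C(5,1)·(2)^1 = 5·2 = 10.
  V_q(n, t) = 1 + 10 = 11.
Step 2: q^n = 3^5 = 243.
Step 3: Hamming bound ⌊q^n / V_q(n,t)⌋ = ⌊243/11⌋ = 22.
Step 4: Compare |C| = 9 to 22: satisfied.
The claimed |C| lies below the Hamming bound.


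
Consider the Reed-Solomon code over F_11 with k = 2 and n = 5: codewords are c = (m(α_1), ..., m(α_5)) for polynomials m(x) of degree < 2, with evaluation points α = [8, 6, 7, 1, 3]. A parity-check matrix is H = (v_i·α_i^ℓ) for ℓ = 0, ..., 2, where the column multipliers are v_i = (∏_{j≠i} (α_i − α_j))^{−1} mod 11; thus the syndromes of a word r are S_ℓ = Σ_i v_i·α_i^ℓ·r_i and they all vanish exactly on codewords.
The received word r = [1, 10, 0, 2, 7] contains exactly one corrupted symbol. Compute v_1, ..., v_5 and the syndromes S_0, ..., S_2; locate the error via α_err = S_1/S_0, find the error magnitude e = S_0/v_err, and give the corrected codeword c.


S = (4, 4, 4), error at position 4, error magnitude e = 8, c = [1, 10, 0, 5, 7].

Step 1: column multipliers v_i = (∏_{j≠i}(α_i − α_j))^{−1} mod 11.
  i = 1 (α = 8): (8−6)(8−7)(8−1)(8−3) = 2·1·7·5 = 70 ≡ 4, so v_1 = 4^{−1} = 3 (mod 11).
  i = 2 (α = 6): (6−8)(6−7)(6−1)(6−3) = (−2)·(−1)·5·3 = 30 ≡ 8, so v_2 = 8^{−1} = 7 (mod 11).
  i = 3 (α = 7): (7−8)(7−6)(7−1)(7−3) = (−1)·1·6·4 = −24 ≡ 9, so v_3 = 9^{−1} = 5 (mod 11).
  i = 4 (α = 1): (1−8)(1−6)(1−7)(1−3) = (−7)·(−5)·(−6)·(−2) = 420 ≡ 2, so v_4 = 2^{−1} = 6 (mod 11).
  i = 5 (α = 3): (3−8)(3−6)(3−7)(3−1) = (−5)·(−3)·(−4)·2 = −120 ≡ 1, so v_5 = 1^{−1} = 1 (mod 11).
  v = [3, 7, 5, 6, 1].
Step 2: syndromes of r = [1, 10, 0, 2, 7] (all sums mod 11).
  S_0 = Σ v_i r_i = 3·1 + 7·10 + 5·0 + 6·2 + 1·7 = 92 ≡ 4.
  S_1 = Σ v_i α_i r_i = 3·8·1 + 7·6·10 + 5·7·0 + 6·1·2 + 1·3·7 = 477 ≡ 4.
  α_i^2 mod 11 = [9, 3, 5, 1, 9].
  S_2 = Σ v_i α_i^2 r_i = 3·9·1 + 7·3·10 + 5·5·0 + 6·1·2 + 1·9·7 = 312 ≡ 4.
  S = (4, 4, 4) ≠ 0, so r is not a codeword (an error is present).
Step 3: locate the error. For a single error e at position i, S_ℓ = v_i·e·α_i^ℓ, so α_err = S_1/S_0.
  S_0^{−1} = 4^{−1} = 3 (mod 11), so α_err = 4·3 = 12 ≡ 1 = α_4. Error position i = 4.
  Consistency check: S_2/S_1 = 4·3 = 12 ≡ 1 = α_err ✓ (single-error assumption holds).
Step 4: error magnitude e = S_0/v_4 = S_0·∏_{j≠4}(α_4 − α_j) = 4·2 = 8 ≡ 8 (mod 11).
Step 5: correct position 4: c_4 = r_4 − e = 2 − 8 ≡ 5 (mod 11). Hence c = [1, 10, 0, 5, 7].
  Check: interpolating c through the α_i gives m(x) = 4 + 1·x (degree < 2) with m(α_i) = c_i for every i, so c is indeed a codeword.
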